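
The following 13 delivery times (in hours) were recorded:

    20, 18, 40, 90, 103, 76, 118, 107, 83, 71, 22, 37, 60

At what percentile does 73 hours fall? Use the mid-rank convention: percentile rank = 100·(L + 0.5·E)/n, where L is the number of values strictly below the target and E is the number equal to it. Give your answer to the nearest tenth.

53.8

Sorted: 18, 20, 22, 37, 40, 60, 71, 76, 83, 90, 103, 107, 118.
Count below 73: L = 7; count equal: E = 0; n = 13.
Percentile rank = 100·(7 + 0.5·0)/13 = 100·7/13 = 53.85.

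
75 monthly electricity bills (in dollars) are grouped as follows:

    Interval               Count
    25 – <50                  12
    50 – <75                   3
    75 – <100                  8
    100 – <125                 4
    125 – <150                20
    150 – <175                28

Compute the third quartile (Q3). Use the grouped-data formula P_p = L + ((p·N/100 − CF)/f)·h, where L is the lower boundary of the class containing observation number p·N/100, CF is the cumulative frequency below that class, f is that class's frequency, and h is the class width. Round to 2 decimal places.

N = 75; target position k = 75/100 · 75 = 56.25.
Cumulative frequencies: 12, 15, 23, 27, 47, 75.
Observation 56.25 falls in the class 150 – <175.
L = 150, CF = 47, f = 28, h = 25.
P75 = 150 + ((56.25 − 47)/28)·25 = 150 + 8.25893 = 158.259.

158.26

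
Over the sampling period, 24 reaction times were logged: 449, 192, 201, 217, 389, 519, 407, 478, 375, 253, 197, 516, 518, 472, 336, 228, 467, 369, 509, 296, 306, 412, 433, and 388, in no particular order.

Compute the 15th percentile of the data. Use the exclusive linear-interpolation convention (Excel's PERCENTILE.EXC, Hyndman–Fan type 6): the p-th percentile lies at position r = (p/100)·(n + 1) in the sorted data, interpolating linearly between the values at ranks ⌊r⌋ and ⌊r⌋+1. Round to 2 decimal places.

213.00

Sorted: 192, 197, 201, 217, 228, 253, 296, 306, 336, 369, 375, 388, 389, 407, 412, 433, 449, 467, 472, 478, 509, 516, 518, 519.
n = 24.
r = (15/100)·(24 + 1) = 3.75.
Rank 3 is 201 and rank 4 is 217.
Interpolate: 201 + 0.75·(217 − 201) = 201 + 0.75·16 = 213.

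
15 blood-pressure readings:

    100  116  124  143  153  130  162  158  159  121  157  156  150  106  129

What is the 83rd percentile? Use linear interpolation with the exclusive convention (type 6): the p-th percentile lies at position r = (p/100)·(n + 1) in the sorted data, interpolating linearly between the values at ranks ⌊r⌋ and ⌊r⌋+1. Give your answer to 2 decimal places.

Sorted: 100, 106, 116, 121, 124, 129, 130, 143, 150, 153, 156, 157, 158, 159, 162.
n = 15.
r = (83/100)·(15 + 1) = 13.28.
Rank 13 is 158 and rank 14 is 159.
Interpolate: 158 + 0.28·(159 − 158) = 158 + 0.28·1 = 158.28.

158.28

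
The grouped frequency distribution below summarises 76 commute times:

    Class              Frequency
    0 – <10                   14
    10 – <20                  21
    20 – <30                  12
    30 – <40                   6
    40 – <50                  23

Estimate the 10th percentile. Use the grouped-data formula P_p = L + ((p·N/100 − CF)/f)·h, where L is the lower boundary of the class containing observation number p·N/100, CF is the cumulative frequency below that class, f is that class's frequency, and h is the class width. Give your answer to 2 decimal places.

N = 76; target position k = 10/100 · 76 = 7.6.
Cumulative frequencies: 14, 35, 47, 53, 76.
Observation 7.6 falls in the class 0 – <10.
L = 0, CF = 0, f = 14, h = 10.
P10 = 0 + ((7.6 − 0)/14)·10 = 0 + 5.42857 = 5.42857.

5.43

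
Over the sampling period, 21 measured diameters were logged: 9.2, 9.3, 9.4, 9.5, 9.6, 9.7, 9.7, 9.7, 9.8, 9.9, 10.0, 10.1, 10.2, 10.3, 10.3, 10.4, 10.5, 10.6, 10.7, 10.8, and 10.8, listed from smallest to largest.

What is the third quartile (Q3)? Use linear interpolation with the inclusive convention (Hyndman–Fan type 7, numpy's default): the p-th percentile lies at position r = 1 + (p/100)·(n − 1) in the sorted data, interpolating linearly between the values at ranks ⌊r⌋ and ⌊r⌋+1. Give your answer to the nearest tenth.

10.4

n = 21.
r = 1 + (75/100)·(21 − 1) = 1 + 15 = 16.
r is an integer, so P75 is the value at rank 16: 10.4.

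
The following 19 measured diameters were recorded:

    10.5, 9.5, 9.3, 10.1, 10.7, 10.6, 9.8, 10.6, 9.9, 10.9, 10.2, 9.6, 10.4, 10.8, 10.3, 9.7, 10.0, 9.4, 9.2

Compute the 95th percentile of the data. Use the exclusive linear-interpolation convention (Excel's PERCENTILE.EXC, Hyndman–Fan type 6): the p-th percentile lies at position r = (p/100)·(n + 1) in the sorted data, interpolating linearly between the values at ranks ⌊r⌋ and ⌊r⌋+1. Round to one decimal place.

10.9

Sorted: 9.2, 9.3, 9.4, 9.5, 9.6, 9.7, 9.8, 9.9, 10.0, 10.1, 10.2, 10.3, 10.4, 10.5, 10.6, 10.6, 10.7, 10.8, 10.9.
n = 19.
r = (95/100)·(19 + 1) = 19.
r is an integer, so P95 is the value at rank 19: 10.9.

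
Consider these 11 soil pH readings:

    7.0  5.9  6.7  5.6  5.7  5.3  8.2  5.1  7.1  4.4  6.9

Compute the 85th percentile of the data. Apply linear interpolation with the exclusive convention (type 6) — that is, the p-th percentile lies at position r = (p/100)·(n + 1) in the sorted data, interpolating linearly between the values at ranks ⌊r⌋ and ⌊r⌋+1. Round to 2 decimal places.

Sorted: 4.4, 5.1, 5.3, 5.6, 5.7, 5.9, 6.7, 6.9, 7.0, 7.1, 8.2.
n = 11.
r = (85/100)·(11 + 1) = 10.2.
Rank 10 is 7.1 and rank 11 is 8.2.
Interpolate: 7.1 + 0.2·(8.2 − 7.1) = 7.1 + 0.2·1.1 = 7.32.

7.32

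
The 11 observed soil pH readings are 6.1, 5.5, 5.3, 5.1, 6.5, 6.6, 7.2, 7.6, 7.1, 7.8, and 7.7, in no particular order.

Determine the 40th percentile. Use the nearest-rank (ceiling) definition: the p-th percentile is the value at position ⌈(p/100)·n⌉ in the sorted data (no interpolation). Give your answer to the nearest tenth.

6.5

Sorted: 5.1, 5.3, 5.5, 6.1, 6.5, 6.6, 7.1, 7.2, 7.6, 7.7, 7.8.
n = 11.
Position = ⌈40/100 · 11⌉ = ⌈4.4⌉ = 5.
The value at rank 5 is 6.5.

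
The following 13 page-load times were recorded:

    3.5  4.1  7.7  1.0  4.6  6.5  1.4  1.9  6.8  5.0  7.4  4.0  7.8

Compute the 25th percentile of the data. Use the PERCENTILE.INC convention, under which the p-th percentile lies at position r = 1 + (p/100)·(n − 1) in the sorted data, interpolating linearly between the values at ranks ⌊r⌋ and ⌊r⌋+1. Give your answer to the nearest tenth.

3.5

Sorted: 1.0, 1.4, 1.9, 3.5, 4.0, 4.1, 4.6, 5.0, 6.5, 6.8, 7.4, 7.7, 7.8.
n = 13.
r = 1 + (25/100)·(13 − 1) = 1 + 3 = 4.
r is an integer, so P25 is the value at rank 4: 3.5.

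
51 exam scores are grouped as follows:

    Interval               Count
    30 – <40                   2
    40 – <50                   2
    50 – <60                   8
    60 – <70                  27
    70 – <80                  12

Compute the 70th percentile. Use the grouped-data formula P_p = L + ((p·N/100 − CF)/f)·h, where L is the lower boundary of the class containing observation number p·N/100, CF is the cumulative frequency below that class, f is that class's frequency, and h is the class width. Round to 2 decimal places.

68.78

N = 51; target position k = 70/100 · 51 = 35.7.
Cumulative frequencies: 2, 4, 12, 39, 51.
Observation 35.7 falls in the class 60 – <70.
L = 60, CF = 12, f = 27, h = 10.
P70 = 60 + ((35.7 − 12)/27)·10 = 60 + 8.77778 = 68.7778.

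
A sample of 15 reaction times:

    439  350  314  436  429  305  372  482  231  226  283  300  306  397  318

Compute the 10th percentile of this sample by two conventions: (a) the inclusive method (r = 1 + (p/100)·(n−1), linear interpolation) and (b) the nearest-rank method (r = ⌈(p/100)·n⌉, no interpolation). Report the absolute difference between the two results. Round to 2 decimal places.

Sorted: 226, 231, 283, 300, 305, 306, 314, 318, 350, 372, 397, 429, 436, 439, 482.
n = 15.
(a) r = 2.4; between ranks 2 (231) and 3 (283): 251.8.
(b) the nearest-rank method: rank 2 → 231.
|251.8 − 231| = 20.8.

20.80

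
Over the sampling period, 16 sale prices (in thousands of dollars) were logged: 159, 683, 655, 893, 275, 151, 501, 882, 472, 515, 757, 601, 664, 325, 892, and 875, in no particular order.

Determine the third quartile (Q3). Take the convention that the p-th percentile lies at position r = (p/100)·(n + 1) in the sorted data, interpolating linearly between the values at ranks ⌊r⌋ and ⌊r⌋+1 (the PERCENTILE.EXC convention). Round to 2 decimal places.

845.50

Sorted: 151, 159, 275, 325, 472, 501, 515, 601, 655, 664, 683, 757, 875, 882, 892, 893.
n = 16.
r = (75/100)·(16 + 1) = 12.75.
Rank 12 is 757 and rank 13 is 875.
Interpolate: 757 + 0.75·(875 − 757) = 757 + 0.75·118 = 845.5.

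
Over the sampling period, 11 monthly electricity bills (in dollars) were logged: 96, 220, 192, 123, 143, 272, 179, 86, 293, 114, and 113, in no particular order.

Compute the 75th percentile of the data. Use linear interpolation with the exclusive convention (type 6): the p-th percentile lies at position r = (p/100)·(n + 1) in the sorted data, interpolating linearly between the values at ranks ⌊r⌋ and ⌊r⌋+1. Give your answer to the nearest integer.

Sorted: 86, 96, 113, 114, 123, 143, 179, 192, 220, 272, 293.
n = 11.
r = (75/100)·(11 + 1) = 9.
r is an integer, so P75 is the value at rank 9: 220.

220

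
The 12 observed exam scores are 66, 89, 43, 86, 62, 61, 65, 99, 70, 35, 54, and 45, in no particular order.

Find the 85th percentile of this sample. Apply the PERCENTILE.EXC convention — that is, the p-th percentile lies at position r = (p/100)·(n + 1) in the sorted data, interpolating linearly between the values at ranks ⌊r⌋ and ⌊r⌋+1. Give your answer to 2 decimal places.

89.50

Sorted: 35, 43, 45, 54, 61, 62, 65, 66, 70, 86, 89, 99.
n = 12.
r = (85/100)·(12 + 1) = 11.05.
Rank 11 is 89 and rank 12 is 99.
Interpolate: 89 + 0.05·(99 − 89) = 89 + 0.05·10 = 89.5.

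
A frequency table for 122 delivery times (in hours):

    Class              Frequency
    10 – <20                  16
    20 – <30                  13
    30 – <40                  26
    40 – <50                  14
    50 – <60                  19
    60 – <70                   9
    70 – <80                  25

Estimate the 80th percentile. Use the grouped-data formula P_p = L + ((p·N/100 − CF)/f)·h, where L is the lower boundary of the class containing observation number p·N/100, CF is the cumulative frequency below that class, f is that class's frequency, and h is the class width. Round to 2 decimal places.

70.24

N = 122; target position k = 80/100 · 122 = 97.6.
Cumulative frequencies: 16, 29, 55, 69, 88, 97, 122.
Observation 97.6 falls in the class 70 – <80.
L = 70, CF = 97, f = 25, h = 10.
P80 = 70 + ((97.6 − 97)/25)·10 = 70 + 0.24 = 70.24.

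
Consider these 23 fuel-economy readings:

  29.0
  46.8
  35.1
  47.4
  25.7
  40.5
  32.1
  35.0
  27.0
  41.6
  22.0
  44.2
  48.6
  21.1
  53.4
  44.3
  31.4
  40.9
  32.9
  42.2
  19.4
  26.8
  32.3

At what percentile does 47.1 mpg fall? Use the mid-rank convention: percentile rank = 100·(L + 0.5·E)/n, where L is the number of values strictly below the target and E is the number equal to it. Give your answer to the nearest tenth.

Sorted: 19.4, 21.1, 22.0, 25.7, 26.8, 27.0, 29.0, 31.4, 32.1, 32.3, 32.9, 35.0, 35.1, 40.5, 40.9, 41.6, 42.2, 44.2, 44.3, 46.8, 47.4, 48.6, 53.4.
Count below 47.1: L = 20; count equal: E = 0; n = 23.
Percentile rank = 100·(20 + 0.5·0)/23 = 100·20/23 = 86.96.

87.0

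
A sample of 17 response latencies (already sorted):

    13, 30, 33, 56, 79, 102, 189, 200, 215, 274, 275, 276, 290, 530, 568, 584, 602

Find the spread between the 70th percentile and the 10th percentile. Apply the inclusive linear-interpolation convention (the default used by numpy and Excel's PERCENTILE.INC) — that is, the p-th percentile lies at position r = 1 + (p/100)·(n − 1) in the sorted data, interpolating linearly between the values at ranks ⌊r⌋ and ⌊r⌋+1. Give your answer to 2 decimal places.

247.00

n = 17.
P10: r = 2.6; ranks 2–3 are 30, 33; interpolating gives 31.8.
P70: r = 12.2; ranks 12–13 are 276, 290; interpolating gives 278.8.
Difference: 278.8 − 31.8 = 247.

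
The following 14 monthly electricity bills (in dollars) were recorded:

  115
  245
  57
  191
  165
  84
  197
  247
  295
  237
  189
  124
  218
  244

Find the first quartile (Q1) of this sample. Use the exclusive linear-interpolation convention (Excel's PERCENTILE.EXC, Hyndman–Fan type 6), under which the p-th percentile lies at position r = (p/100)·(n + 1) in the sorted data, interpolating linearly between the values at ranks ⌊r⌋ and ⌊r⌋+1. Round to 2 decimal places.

Sorted: 57, 84, 115, 124, 165, 189, 191, 197, 218, 237, 244, 245, 247, 295.
n = 14.
r = (25/100)·(14 + 1) = 3.75.
Rank 3 is 115 and rank 4 is 124.
Interpolate: 115 + 0.75·(124 − 115) = 115 + 0.75·9 = 121.75.

121.75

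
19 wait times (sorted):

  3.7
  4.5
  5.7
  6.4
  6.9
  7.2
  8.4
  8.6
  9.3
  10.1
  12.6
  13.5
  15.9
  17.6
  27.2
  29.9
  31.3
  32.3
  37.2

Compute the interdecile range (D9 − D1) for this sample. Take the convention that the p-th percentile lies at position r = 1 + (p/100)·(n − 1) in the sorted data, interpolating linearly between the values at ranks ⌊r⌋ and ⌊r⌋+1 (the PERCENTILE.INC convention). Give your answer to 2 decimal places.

n = 19.
P10: r = 2.8; ranks 2–3 are 4.5, 5.7; interpolating gives 5.46.
P90: r = 17.2; ranks 17–18 are 31.3, 32.3; interpolating gives 31.5.
Difference: 31.5 − 5.46 = 26.04.

26.04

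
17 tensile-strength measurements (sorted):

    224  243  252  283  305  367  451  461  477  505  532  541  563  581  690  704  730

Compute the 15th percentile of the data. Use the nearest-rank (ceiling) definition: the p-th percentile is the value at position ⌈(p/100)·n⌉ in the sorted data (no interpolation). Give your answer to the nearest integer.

n = 17.
Position = ⌈15/100 · 17⌉ = ⌈2.55⌉ = 3.
The value at rank 3 is 252.

252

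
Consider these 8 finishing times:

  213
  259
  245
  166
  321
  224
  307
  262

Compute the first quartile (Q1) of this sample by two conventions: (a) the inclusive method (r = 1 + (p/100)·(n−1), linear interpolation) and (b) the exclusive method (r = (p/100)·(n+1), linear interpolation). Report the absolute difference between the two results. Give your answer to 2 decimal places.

5.50

Sorted: 166, 213, 224, 245, 259, 262, 307, 321.
n = 8.
(a) r = 2.75; between ranks 2 (213) and 3 (224): 221.25.
(b) r = 2.25; between ranks 2 (213) and 3 (224): 215.75.
|221.25 − 215.75| = 5.5.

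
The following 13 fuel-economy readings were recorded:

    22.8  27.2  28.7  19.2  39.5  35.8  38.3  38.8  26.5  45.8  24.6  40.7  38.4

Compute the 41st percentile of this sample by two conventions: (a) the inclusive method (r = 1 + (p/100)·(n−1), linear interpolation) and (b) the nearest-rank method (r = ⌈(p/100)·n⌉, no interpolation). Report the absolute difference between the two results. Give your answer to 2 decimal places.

Sorted: 19.2, 22.8, 24.6, 26.5, 27.2, 28.7, 35.8, 38.3, 38.4, 38.8, 39.5, 40.7, 45.8.
n = 13.
(a) r = 5.92; between ranks 5 (27.2) and 6 (28.7): 28.58.
(b) the nearest-rank method: rank 6 → 28.7.
|28.58 − 28.7| = 0.12.

0.12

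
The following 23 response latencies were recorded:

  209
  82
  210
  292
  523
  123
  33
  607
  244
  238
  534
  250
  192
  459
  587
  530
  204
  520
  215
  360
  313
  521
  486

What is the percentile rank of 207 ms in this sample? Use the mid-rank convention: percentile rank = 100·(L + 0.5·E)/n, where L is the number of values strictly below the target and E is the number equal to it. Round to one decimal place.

Sorted: 33, 82, 123, 192, 204, 209, 210, 215, 238, 244, 250, 292, 313, 360, 459, 486, 520, 521, 523, 530, 534, 587, 607.
Count below 207: L = 5; count equal: E = 0; n = 23.
Percentile rank = 100·(5 + 0.5·0)/23 = 100·5/23 = 21.74.

21.7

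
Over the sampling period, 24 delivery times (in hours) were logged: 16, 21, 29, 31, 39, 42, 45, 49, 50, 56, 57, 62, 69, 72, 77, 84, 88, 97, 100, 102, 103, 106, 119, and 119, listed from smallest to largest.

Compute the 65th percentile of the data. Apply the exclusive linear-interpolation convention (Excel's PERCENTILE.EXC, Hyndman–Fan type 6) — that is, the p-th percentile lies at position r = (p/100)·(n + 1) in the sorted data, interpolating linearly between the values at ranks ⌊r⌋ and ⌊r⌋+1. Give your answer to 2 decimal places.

n = 24.
r = (65/100)·(24 + 1) = 16.25.
Rank 16 is 84 and rank 17 is 88.
Interpolate: 84 + 0.25·(88 − 84) = 84 + 0.25·4 = 85.

85.00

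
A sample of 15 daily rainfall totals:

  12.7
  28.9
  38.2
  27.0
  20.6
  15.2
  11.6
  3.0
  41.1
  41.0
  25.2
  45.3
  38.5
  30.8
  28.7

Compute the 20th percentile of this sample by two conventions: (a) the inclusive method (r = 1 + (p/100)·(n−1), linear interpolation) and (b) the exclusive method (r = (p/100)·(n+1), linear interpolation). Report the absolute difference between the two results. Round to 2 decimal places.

1.50

Sorted: 3.0, 11.6, 12.7, 15.2, 20.6, 25.2, 27.0, 28.7, 28.9, 30.8, 38.2, 38.5, 41.0, 41.1, 45.3.
n = 15.
(a) r = 3.8; between ranks 3 (12.7) and 4 (15.2): 14.7.
(b) r = 3.2; between ranks 3 (12.7) and 4 (15.2): 13.2.
|14.7 − 13.2| = 1.5.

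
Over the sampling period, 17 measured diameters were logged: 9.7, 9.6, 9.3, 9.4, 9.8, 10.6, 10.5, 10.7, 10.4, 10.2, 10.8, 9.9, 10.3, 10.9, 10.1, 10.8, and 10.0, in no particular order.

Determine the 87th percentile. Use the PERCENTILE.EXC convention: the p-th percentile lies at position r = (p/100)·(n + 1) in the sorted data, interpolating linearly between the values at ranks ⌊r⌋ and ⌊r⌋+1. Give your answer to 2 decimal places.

Sorted: 9.3, 9.4, 9.6, 9.7, 9.8, 9.9, 10.0, 10.1, 10.2, 10.3, 10.4, 10.5, 10.6, 10.7, 10.8, 10.8, 10.9.
n = 17.
r = (87/100)·(17 + 1) = 15.66.
Rank 15 is 10.8 and rank 16 is 10.8.
Interpolate: 10.8 + 0.66·(10.8 − 10.8) = 10.8 + 0.66·0 = 10.8.

10.80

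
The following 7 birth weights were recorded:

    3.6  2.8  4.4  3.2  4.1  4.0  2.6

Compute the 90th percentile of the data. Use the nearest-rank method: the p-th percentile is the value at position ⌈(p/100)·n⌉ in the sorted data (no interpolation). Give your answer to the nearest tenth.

Sorted: 2.6, 2.8, 3.2, 3.6, 4.0, 4.1, 4.4.
n = 7.
Position = ⌈90/100 · 7⌉ = ⌈6.3⌉ = 7.
The value at rank 7 is 4.4.

4.4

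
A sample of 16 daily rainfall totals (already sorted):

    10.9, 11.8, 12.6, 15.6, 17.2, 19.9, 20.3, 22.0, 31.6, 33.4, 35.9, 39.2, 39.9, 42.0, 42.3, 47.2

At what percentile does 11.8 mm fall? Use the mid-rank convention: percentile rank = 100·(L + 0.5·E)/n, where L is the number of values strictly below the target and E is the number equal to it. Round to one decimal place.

Count below 11.8: L = 1; count equal: E = 1; n = 16.
Percentile rank = 100·(1 + 0.5·1)/16 = 100·1.5/16 = 9.375.

9.4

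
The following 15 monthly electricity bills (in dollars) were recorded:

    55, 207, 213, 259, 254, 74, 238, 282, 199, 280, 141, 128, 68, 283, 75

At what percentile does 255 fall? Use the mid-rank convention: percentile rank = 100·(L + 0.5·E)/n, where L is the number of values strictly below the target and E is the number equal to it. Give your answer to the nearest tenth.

73.3

Sorted: 55, 68, 74, 75, 128, 141, 199, 207, 213, 238, 254, 259, 280, 282, 283.
Count below 255: L = 11; count equal: E = 0; n = 15.
Percentile rank = 100·(11 + 0.5·0)/15 = 100·11/15 = 73.33.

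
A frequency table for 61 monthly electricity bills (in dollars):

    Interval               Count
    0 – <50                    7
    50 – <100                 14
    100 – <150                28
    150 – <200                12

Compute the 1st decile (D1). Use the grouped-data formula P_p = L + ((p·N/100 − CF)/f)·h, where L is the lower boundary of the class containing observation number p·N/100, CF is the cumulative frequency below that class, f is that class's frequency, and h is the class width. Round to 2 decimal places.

N = 61; target position k = 10/100 · 61 = 6.1.
Cumulative frequencies: 7, 21, 49, 61.
Observation 6.1 falls in the class 0 – <50.
L = 0, CF = 0, f = 7, h = 50.
P10 = 0 + ((6.1 − 0)/7)·50 = 0 + 43.5714 = 43.5714.

43.57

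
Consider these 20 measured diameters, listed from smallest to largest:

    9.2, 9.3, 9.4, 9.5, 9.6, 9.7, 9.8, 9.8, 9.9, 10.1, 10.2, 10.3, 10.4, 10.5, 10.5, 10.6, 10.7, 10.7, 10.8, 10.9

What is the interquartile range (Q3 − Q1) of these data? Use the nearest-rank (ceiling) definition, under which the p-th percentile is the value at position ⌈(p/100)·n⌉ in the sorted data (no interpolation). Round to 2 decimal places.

n = 20.
P25: rank ⌈25/100·20⌉ = 5 → 9.6.
P75: rank ⌈75/100·20⌉ = 15 → 10.5.
Difference: 10.5 − 9.6 = 0.9.

0.90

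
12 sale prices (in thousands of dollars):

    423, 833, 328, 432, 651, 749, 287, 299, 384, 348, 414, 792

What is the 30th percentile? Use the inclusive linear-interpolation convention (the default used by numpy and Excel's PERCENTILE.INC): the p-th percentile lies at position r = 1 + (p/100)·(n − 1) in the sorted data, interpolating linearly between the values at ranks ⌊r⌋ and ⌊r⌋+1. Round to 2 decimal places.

358.80

Sorted: 287, 299, 328, 348, 384, 414, 423, 432, 651, 749, 792, 833.
n = 12.
r = 1 + (30/100)·(12 − 1) = 1 + 3.3 = 4.3.
Rank 4 is 348 and rank 5 is 384.
Interpolate: 348 + 0.3·(384 − 348) = 348 + 0.3·36 = 358.8.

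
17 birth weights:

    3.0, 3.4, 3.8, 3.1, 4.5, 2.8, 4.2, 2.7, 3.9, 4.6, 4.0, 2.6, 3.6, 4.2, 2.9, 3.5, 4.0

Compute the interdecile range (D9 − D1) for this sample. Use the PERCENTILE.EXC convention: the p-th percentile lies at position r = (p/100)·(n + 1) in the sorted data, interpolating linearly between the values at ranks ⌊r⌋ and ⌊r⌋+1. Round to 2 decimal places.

1.84

Sorted: 2.6, 2.7, 2.8, 2.9, 3.0, 3.1, 3.4, 3.5, 3.6, 3.8, 3.9, 4.0, 4.0, 4.2, 4.2, 4.5, 4.6.
n = 17.
P10: r = 1.8; ranks 1–2 are 2.6, 2.7; interpolating gives 2.68.
P90: r = 16.2; ranks 16–17 are 4.5, 4.6; interpolating gives 4.52.
Difference: 4.52 − 2.68 = 1.84.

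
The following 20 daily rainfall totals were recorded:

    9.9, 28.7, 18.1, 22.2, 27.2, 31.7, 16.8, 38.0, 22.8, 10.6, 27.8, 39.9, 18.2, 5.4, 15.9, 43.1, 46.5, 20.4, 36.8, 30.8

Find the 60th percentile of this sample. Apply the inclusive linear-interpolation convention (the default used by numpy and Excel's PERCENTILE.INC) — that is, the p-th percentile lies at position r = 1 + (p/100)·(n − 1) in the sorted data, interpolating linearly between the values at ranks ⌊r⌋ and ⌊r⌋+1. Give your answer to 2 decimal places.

Sorted: 5.4, 9.9, 10.6, 15.9, 16.8, 18.1, 18.2, 20.4, 22.2, 22.8, 27.2, 27.8, 28.7, 30.8, 31.7, 36.8, 38.0, 39.9, 43.1, 46.5.
n = 20.
r = 1 + (60/100)·(20 − 1) = 1 + 11.4 = 12.4.
Rank 12 is 27.8 and rank 13 is 28.7.
Interpolate: 27.8 + 0.4·(28.7 − 27.8) = 27.8 + 0.4·0.9 = 28.16.

28.16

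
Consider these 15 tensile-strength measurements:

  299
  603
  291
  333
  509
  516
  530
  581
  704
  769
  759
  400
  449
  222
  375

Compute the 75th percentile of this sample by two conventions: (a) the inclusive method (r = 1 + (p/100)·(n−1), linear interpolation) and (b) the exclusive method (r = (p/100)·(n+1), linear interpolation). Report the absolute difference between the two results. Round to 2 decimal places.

Sorted: 222, 291, 299, 333, 375, 400, 449, 509, 516, 530, 581, 603, 704, 759, 769.
n = 15.
(a) r = 11.5; between ranks 11 (581) and 12 (603): 592.
(b) r = 12 → value at rank 12 = 603.
|592 − 603| = 11.

11.00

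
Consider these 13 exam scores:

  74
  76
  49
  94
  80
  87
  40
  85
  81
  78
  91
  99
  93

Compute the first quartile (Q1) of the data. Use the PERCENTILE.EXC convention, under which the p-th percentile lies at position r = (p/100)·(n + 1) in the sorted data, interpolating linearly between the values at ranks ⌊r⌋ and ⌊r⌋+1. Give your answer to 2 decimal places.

75.00

Sorted: 40, 49, 74, 76, 78, 80, 81, 85, 87, 91, 93, 94, 99.
n = 13.
r = (25/100)·(13 + 1) = 3.5.
Rank 3 is 74 and rank 4 is 76.
Interpolate: 74 + 0.5·(76 − 74) = 74 + 0.5·2 = 75.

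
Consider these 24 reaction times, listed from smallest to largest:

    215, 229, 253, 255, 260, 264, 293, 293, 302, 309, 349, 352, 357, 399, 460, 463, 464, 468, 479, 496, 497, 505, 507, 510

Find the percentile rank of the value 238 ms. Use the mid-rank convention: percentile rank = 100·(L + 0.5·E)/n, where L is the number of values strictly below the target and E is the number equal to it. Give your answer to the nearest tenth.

8.3

Count below 238: L = 2; count equal: E = 0; n = 24.
Percentile rank = 100·(2 + 0.5·0)/24 = 100·2/24 = 8.333.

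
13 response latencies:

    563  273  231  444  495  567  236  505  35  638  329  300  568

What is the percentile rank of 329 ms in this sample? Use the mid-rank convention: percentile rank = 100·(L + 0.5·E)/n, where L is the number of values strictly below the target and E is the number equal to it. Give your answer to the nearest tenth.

42.3

Sorted: 35, 231, 236, 273, 300, 329, 444, 495, 505, 563, 567, 568, 638.
Count below 329: L = 5; count equal: E = 1; n = 13.
Percentile rank = 100·(5 + 0.5·1)/13 = 100·5.5/13 = 42.31.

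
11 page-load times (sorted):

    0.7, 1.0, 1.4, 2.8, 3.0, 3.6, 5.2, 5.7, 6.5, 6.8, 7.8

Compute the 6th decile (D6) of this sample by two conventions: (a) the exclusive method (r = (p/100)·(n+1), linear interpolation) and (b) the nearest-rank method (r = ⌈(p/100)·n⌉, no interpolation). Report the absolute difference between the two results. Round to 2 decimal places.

n = 11.
(a) r = 7.2; between ranks 7 (5.2) and 8 (5.7): 5.3.
(b) the nearest-rank method: rank 7 → 5.2.
|5.3 − 5.2| = 0.1.

0.10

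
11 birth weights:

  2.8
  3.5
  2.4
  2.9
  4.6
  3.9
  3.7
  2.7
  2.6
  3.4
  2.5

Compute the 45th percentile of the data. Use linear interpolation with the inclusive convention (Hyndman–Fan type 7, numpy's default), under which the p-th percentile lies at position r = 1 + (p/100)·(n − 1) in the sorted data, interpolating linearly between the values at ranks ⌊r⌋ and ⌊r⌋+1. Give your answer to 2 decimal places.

2.85

Sorted: 2.4, 2.5, 2.6, 2.7, 2.8, 2.9, 3.4, 3.5, 3.7, 3.9, 4.6.
n = 11.
r = 1 + (45/100)·(11 − 1) = 1 + 4.5 = 5.5.
Rank 5 is 2.8 and rank 6 is 2.9.
Interpolate: 2.8 + 0.5·(2.9 − 2.8) = 2.8 + 0.5·0.1 = 2.85.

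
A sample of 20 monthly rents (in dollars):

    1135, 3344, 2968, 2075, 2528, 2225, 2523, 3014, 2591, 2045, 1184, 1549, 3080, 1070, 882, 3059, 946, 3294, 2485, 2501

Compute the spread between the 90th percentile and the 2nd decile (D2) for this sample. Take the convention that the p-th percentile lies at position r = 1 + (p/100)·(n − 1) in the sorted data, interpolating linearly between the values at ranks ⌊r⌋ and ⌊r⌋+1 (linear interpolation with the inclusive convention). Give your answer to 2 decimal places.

Sorted: 882, 946, 1070, 1135, 1184, 1549, 2045, 2075, 2225, 2485, 2501, 2523, 2528, 2591, 2968, 3014, 3059, 3080, 3294, 3344.
n = 20.
P20: r = 4.8; ranks 4–5 are 1135, 1184; interpolating gives 1174.2.
P90: r = 18.1; ranks 18–19 are 3080, 3294; interpolating gives 3101.4.
Difference: 3101.4 − 1174.2 = 1927.2.

1927.20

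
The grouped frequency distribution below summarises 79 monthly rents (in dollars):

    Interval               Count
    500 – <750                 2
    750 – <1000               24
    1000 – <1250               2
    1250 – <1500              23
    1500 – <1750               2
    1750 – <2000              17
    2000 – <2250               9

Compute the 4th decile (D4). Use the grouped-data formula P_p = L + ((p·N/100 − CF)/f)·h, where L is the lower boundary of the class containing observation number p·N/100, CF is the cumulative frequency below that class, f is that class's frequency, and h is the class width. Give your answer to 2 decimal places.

N = 79; target position k = 40/100 · 79 = 31.6.
Cumulative frequencies: 2, 26, 28, 51, 53, 70, 79.
Observation 31.6 falls in the class 1250 – <1500.
L = 1250, CF = 28, f = 23, h = 250.
P40 = 1250 + ((31.6 − 28)/23)·250 = 1250 + 39.1304 = 1289.13.

1289.13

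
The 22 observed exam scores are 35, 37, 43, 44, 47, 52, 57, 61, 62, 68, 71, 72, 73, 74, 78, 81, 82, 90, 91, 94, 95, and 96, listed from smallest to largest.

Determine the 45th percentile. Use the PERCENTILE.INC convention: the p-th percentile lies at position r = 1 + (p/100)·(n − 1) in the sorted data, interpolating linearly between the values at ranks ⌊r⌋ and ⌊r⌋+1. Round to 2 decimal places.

n = 22.
r = 1 + (45/100)·(22 − 1) = 1 + 9.45 = 10.45.
Rank 10 is 68 and rank 11 is 71.
Interpolate: 68 + 0.45·(71 − 68) = 68 + 0.45·3 = 69.35.

69.35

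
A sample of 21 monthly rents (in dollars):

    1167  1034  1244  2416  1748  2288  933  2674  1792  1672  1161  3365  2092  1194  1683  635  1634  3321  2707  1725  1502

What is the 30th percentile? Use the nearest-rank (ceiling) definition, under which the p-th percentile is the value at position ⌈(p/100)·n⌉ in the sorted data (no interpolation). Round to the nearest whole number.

1244

Sorted: 635, 933, 1034, 1161, 1167, 1194, 1244, 1502, 1634, 1672, 1683, 1725, 1748, 1792, 2092, 2288, 2416, 2674, 2707, 3321, 3365.
n = 21.
Position = ⌈30/100 · 21⌉ = ⌈6.3⌉ = 7.
The value at rank 7 is 1244.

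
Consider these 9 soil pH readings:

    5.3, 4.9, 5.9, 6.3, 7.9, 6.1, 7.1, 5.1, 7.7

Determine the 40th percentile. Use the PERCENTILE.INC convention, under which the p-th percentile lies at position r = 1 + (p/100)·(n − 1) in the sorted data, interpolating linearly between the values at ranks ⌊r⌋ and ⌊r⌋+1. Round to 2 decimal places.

5.94

Sorted: 4.9, 5.1, 5.3, 5.9, 6.1, 6.3, 7.1, 7.7, 7.9.
n = 9.
r = 1 + (40/100)·(9 − 1) = 1 + 3.2 = 4.2.
Rank 4 is 5.9 and rank 5 is 6.1.
Interpolate: 5.9 + 0.2·(6.1 − 5.9) = 5.9 + 0.2·0.2 = 5.94.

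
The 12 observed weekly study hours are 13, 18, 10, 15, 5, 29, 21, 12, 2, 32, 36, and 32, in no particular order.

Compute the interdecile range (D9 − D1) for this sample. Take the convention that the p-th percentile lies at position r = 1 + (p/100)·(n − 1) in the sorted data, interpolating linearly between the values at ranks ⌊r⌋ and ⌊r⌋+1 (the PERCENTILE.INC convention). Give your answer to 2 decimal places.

26.50

Sorted: 2, 5, 10, 12, 13, 15, 18, 21, 29, 32, 32, 36.
n = 12.
P10: r = 2.1; ranks 2–3 are 5, 10; interpolating gives 5.5.
P90: r = 10.9; ranks 10–11 are 32, 32; interpolating gives 32.
Difference: 32 − 5.5 = 26.5.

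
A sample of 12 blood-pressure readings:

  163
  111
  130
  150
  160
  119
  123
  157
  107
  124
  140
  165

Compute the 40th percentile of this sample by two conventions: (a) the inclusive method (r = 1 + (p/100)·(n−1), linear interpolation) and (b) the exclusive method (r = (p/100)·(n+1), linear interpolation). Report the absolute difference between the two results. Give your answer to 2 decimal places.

Sorted: 107, 111, 119, 123, 124, 130, 140, 150, 157, 160, 163, 165.
n = 12.
(a) r = 5.4; between ranks 5 (124) and 6 (130): 126.4.
(b) r = 5.2; between ranks 5 (124) and 6 (130): 125.2.
|126.4 − 125.2| = 1.2.

1.20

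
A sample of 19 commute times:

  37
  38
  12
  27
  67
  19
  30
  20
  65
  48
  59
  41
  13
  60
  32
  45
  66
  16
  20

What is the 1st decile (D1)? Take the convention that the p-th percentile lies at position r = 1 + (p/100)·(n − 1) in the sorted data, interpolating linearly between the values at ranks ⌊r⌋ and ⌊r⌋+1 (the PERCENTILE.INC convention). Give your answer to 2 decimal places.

15.40

Sorted: 12, 13, 16, 19, 20, 20, 27, 30, 32, 37, 38, 41, 45, 48, 59, 60, 65, 66, 67.
n = 19.
r = 1 + (10/100)·(19 − 1) = 1 + 1.8 = 2.8.
Rank 2 is 13 and rank 3 is 16.
Interpolate: 13 + 0.8·(16 − 13) = 13 + 0.8·3 = 15.4.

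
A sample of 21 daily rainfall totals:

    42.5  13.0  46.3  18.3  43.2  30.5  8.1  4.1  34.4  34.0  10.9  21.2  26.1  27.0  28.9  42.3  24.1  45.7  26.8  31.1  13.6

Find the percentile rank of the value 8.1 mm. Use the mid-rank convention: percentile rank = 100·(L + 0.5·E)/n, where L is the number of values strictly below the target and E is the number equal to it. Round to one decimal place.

Sorted: 4.1, 8.1, 10.9, 13.0, 13.6, 18.3, 21.2, 24.1, 26.1, 26.8, 27.0, 28.9, 30.5, 31.1, 34.0, 34.4, 42.3, 42.5, 43.2, 45.7, 46.3.
Count below 8.1: L = 1; count equal: E = 1; n = 21.
Percentile rank = 100·(1 + 0.5·1)/21 = 100·1.5/21 = 7.143.

7.1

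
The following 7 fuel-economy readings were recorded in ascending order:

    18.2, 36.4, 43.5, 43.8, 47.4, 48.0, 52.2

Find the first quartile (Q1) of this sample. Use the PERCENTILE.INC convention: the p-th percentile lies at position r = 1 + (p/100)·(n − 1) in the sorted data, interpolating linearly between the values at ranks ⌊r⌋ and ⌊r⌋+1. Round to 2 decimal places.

39.95

n = 7.
r = 1 + (25/100)·(7 − 1) = 1 + 1.5 = 2.5.
Rank 2 is 36.4 and rank 3 is 43.5.
Interpolate: 36.4 + 0.5·(43.5 − 36.4) = 36.4 + 0.5·7.1 = 39.95.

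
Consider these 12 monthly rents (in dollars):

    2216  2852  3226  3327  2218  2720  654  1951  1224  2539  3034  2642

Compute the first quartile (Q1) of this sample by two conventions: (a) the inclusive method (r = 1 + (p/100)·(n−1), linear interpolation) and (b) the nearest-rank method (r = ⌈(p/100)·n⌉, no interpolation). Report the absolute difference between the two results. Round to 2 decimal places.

198.75

Sorted: 654, 1224, 1951, 2216, 2218, 2539, 2642, 2720, 2852, 3034, 3226, 3327.
n = 12.
(a) r = 3.75; between ranks 3 (1951) and 4 (2216): 2149.75.
(b) the nearest-rank method: rank 3 → 1951.
|2149.75 − 1951| = 198.75.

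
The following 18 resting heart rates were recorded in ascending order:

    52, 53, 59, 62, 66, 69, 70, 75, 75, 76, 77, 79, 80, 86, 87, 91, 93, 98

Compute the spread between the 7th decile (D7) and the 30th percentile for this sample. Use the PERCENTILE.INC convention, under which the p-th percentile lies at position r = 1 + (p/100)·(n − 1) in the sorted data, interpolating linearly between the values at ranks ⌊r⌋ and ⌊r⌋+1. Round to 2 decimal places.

n = 18.
P30: r = 6.1; ranks 6–7 are 69, 70; interpolating gives 69.1.
P70: r = 12.9; ranks 12–13 are 79, 80; interpolating gives 79.9.
Difference: 79.9 − 69.1 = 10.8.

10.80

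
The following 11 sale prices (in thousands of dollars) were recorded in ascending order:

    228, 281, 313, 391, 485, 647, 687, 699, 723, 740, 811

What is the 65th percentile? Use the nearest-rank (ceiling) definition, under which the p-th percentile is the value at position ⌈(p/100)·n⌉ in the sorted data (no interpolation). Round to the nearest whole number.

699

n = 11.
Position = ⌈65/100 · 11⌉ = ⌈7.15⌉ = 8.
The value at rank 8 is 699.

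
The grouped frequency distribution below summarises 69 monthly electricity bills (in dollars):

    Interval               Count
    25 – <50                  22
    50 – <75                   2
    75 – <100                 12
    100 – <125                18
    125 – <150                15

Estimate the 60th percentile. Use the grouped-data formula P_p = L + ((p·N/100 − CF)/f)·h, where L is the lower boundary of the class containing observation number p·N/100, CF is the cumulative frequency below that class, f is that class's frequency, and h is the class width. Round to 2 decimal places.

N = 69; target position k = 60/100 · 69 = 41.4.
Cumulative frequencies: 22, 24, 36, 54, 69.
Observation 41.4 falls in the class 100 – <125.
L = 100, CF = 36, f = 18, h = 25.
P60 = 100 + ((41.4 − 36)/18)·25 = 100 + 7.5 = 107.5.

107.50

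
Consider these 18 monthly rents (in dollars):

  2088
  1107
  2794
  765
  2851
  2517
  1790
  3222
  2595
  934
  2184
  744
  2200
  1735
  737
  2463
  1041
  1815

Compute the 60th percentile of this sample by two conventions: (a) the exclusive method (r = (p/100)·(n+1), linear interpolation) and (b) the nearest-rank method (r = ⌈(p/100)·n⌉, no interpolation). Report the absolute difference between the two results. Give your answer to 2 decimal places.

6.40

Sorted: 737, 744, 765, 934, 1041, 1107, 1735, 1790, 1815, 2088, 2184, 2200, 2463, 2517, 2595, 2794, 2851, 3222.
n = 18.
(a) r = 11.4; between ranks 11 (2184) and 12 (2200): 2190.4.
(b) the nearest-rank method: rank 11 → 2184.
|2190.4 − 2184| = 6.4.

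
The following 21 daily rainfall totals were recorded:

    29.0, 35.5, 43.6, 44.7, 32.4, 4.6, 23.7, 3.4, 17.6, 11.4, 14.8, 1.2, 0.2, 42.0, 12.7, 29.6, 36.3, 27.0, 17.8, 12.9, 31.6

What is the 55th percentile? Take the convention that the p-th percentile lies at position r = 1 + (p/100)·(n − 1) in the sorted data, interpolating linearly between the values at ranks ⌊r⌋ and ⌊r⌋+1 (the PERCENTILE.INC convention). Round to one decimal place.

Sorted: 0.2, 1.2, 3.4, 4.6, 11.4, 12.7, 12.9, 14.8, 17.6, 17.8, 23.7, 27.0, 29.0, 29.6, 31.6, 32.4, 35.5, 36.3, 42.0, 43.6, 44.7.
n = 21.
r = 1 + (55/100)·(21 − 1) = 1 + 11 = 12.
r is an integer, so P55 is the value at rank 12: 27.0.

27.0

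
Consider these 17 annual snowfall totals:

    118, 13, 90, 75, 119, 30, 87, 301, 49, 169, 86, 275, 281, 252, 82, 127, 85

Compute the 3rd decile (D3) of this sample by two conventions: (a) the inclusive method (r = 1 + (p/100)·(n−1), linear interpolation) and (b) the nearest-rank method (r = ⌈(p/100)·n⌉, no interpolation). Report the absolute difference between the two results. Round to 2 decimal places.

Sorted: 13, 30, 49, 75, 82, 85, 86, 87, 90, 118, 119, 127, 169, 252, 275, 281, 301.
n = 17.
(a) r = 5.8; between ranks 5 (82) and 6 (85): 84.4.
(b) the nearest-rank method: rank 6 → 85.
|84.4 − 85| = 0.6.

0.60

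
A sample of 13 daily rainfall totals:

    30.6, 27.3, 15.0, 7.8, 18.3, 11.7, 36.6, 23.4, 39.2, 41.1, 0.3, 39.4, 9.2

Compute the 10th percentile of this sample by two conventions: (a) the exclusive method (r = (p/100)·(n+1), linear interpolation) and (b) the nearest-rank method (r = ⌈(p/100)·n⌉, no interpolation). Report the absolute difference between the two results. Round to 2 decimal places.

4.50

Sorted: 0.3, 7.8, 9.2, 11.7, 15.0, 18.3, 23.4, 27.3, 30.6, 36.6, 39.2, 39.4, 41.1.
n = 13.
(a) r = 1.4; between ranks 1 (0.3) and 2 (7.8): 3.3.
(b) the nearest-rank method: rank 2 → 7.8.
|3.3 − 7.8| = 4.5.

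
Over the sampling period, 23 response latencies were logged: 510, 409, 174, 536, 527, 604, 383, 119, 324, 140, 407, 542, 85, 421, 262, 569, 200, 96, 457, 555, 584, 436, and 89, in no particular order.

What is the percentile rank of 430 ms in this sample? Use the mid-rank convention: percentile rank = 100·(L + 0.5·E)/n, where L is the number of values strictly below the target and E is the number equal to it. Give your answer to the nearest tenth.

56.5

Sorted: 85, 89, 96, 119, 140, 174, 200, 262, 324, 383, 407, 409, 421, 436, 457, 510, 527, 536, 542, 555, 569, 584, 604.
Count below 430: L = 13; count equal: E = 0; n = 23.
Percentile rank = 100·(13 + 0.5·0)/23 = 100·13/23 = 56.52.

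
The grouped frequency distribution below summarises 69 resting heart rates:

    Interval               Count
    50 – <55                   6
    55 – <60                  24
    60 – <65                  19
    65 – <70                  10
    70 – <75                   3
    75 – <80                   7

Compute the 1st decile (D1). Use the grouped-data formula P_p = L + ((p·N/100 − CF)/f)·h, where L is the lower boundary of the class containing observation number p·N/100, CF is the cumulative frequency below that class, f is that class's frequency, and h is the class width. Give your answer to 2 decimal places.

55.19

N = 69; target position k = 10/100 · 69 = 6.9.
Cumulative frequencies: 6, 30, 49, 59, 62, 69.
Observation 6.9 falls in the class 55 – <60.
L = 55, CF = 6, f = 24, h = 5.
P10 = 55 + ((6.9 − 6)/24)·5 = 55 + 0.1875 = 55.1875.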